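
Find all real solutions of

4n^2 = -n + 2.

Rearrange to standard form: 4n^2 + n - 2 = 0.
Discriminant: (1)^2 - 4*4*(-2) = 33.
Quadratic formula: n = (-1 +/- sqrt(33)) / 8.
So n = -1/8 + sqrt(33)/8 ~= 0.5931 or n = -sqrt(33)/8 - 1/8 ~= -0.8431.

n = -0.8431 or n = 0.5931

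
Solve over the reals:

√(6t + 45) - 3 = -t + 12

Isolate the radical: √(6t + 45) = -t + 15.
Square both sides: 6t + 45 = (-t + 15)².
Expand and rearrange: t² - 36t + 180 = 0.
Solving gives t = 30 or t = 6.
Check each candidate in the original equation:
  t = 30: √(225) = 15, while -t + 15 = -15 — extraneous.
  t = 6: √(81) = 9, while -t + 15 = 9 — valid.

t = 6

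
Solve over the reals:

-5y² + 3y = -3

y = -0.5307 or y = 1.1307

Rearrange to standard form: -5y² + 3y + 3 = 0.
Discriminant: (3)² − 4·(-5)·3 = 69.
Quadratic formula: y = (-3 ± √69) / (-10).
So y = 3/10 - √(69)/10 ≈ -0.5307 or y = 3/10 + √(69)/10 ≈ 1.1307.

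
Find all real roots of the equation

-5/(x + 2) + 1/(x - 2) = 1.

Multiply both sides by (x + 2)(x - 2):
-5(x - 2) + (x + 2) = (x + 2)(x - 2).
Expand and collect terms: x^2 + 4x - 16 = 0.
By the quadratic formula, x = (-4 +/- sqrt(80)) / 2, so x ~= 2.4721 or x ~= -6.4721.
Neither value makes a denominator zero (x != -2, x != 2), so both are valid.

x = -6.4721 or x = 2.4721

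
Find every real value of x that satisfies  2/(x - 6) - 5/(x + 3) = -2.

Multiply both sides by (x - 6)(x + 3):
2(x + 3) - 5(x - 6) = -2(x - 6)(x + 3).
Expand and collect terms: -2x^2 + 9x = 0.
Factor or apply the quadratic formula: x = 0 or x = 4.5.
Neither value makes a denominator zero (x != 6, x != -3), so both are valid.

x = 0 or x = 4.5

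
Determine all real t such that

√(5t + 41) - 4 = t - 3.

t = 8

Isolate the radical: √(5t + 41) = t + 1.
Square both sides: 5t + 41 = (t + 1)².
Expand and rearrange: t² - 3t - 40 = 0.
Solving gives t = 8 or t = -5.
Check each candidate in the original equation:
  t = 8: √(81) = 9, while t + 1 = 9 — valid.
  t = -5: √(16) = 4, while t + 1 = -4 — extraneous.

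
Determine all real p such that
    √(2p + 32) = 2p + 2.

Square both sides: 2p + 32 = (2p + 2)².
Expand and rearrange: 4p² + 6p - 28 = 0.
Solving gives p = 2 or p = -3.5.
Check each candidate in the original equation:
  p = 2: √(36) = 6, while 2p + 2 = 6 — valid.
  p = -3.5: √(25) = 5, while 2p + 2 = -5 — extraneous.

p = 2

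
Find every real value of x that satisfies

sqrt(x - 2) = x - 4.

x = 6

Square both sides: x - 2 = (x - 4)^2.
Expand and rearrange: x^2 - 9x + 18 = 0.
Solving gives x = 6 or x = 3.
Check each candidate in the original equation:
  x = 6: sqrt(4) = 2, while x - 4 = 2 — valid.
  x = 3: sqrt(1) = 1, while x - 4 = -1 — extraneous.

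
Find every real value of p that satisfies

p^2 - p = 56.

Bring every term to one side: p^2 - p - 56 = 0.
Factor: (p + 7)(p - 8) = 0.
So p = -7 or p = 8.

p = -7 or p = 8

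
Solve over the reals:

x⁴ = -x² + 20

Let u = x². The equation becomes u² + u - 20 = 0.
Factor: (u + 5)(u - 4) = 0, so u = -5 or u = 4.
x² = -5 < 0 has no real solution.
x² = 4 gives x = ±2.

x = -2 or x = 2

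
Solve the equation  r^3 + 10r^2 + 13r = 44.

r = -7.4721 or r = -4 or r = 1.4721

Rearrange: r^3 + 10r^2 + 13r - 44 = 0.
Possible rational roots are divisors of -44. Testing r = -4 gives 0, so (r + 4) is a factor.
Divide: r^3 + 10r^2 + 13r - 44 = (r + 4)(r^2 + 6r - 11).
Apply the quadratic formula to r^2 + 6r - 11 = 0: r = (-6 +/- sqrt(80))/2, i.e. r ~= 1.4721 or r ~= -7.4721.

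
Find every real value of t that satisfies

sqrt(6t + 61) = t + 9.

Square both sides: 6t + 61 = (t + 9)^2.
Expand and rearrange: t^2 + 12t + 20 = 0.
Solving gives t = -2 or t = -10.
Check each candidate in the original equation:
  t = -2: sqrt(49) = 7, while t + 9 = 7 — valid.
  t = -10: sqrt(1) = 1, while t + 9 = -1 — extraneous.

t = -2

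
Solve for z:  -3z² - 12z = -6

Rearrange to standard form: -3z² - 12z + 6 = 0.
Discriminant: (-12)² − 4·(-3)·6 = 216.
Quadratic formula: z = (12 ± √216) / (-6).
So z = -√(6) - 2 ≈ -4.4495 or z = -2 + √(6) ≈ 0.4495.

z = -4.4495 or z = 0.4495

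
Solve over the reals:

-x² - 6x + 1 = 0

Discriminant: (-6)² − 4·(-1)·1 = 40.
Quadratic formula: x = (6 ± √40) / (-2).
So x = -√(10) - 3 ≈ -6.1623 or x = -3 + √(10) ≈ 0.1623.

x = -6.1623 or x = 0.1623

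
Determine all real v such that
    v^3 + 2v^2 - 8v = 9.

Rearrange: v^3 + 2v^2 - 8v - 9 = 0.
Possible rational roots are divisors of -9. Testing v = -1 gives 0, so (v + 1) is a factor.
Divide: v^3 + 2v^2 - 8v - 9 = (v + 1)(v^2 + v - 9).
Apply the quadratic formula to v^2 + v - 9 = 0: v = (-1 +/- sqrt(37))/2, i.e. v ~= 2.5414 or v ~= -3.5414.

v = -3.5414 or v = -1 or v = 2.5414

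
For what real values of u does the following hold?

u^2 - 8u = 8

Rearrange to standard form: u^2 - 8u - 8 = 0.
Discriminant: (-8)^2 - 4*1*(-8) = 96.
Quadratic formula: u = (8 +/- sqrt(96)) / 2.
So u = 4 + 2*sqrt(6) ~= 8.899 or u = 4 - 2*sqrt(6) ~= -0.899.

u = -0.899 or u = 8.899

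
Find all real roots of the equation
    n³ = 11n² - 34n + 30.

n = 1.5505 or n = 3 or n = 6.4495

Rearrange: n³ - 11n² + 34n - 30 = 0.
Possible rational roots are divisors of -30. Testing n = 3 gives 0, so (n - 3) is a factor.
Divide: n³ - 11n² + 34n - 30 = (n - 3)(n² - 8n + 10).
Apply the quadratic formula to n² - 8n + 10 = 0: n = (8 ± √24)/2, i.e. n ≈ 6.4495 or n ≈ 1.5505.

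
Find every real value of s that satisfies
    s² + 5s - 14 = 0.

Factor: (s + 7)(s - 2) = 0.
So s = -7 or s = 2.

s = -7 or s = 2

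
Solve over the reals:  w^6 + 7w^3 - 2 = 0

w = -1.9377 or w = 0.6502

Let u = w^3. The equation becomes u^2 + 7u - 2 = 0.
By the quadratic formula, u = -7/2 + sqrt(57)/2 or u = -sqrt(57)/2 - 7/2.
w^3 = -7/2 + sqrt(57)/2 gives w = (-7/2 + sqrt(57)/2)^(1/3) ~= 0.6502.
w^3 = -sqrt(57)/2 - 7/2 gives w = -(7/2 + sqrt(57)/2)^(1/3) ~= -1.9377.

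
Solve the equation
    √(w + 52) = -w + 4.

w = -3

Square both sides: w + 52 = (-w + 4)².
Expand and rearrange: w² - 9w - 36 = 0.
Solving gives w = 12 or w = -3.
Check each candidate in the original equation:
  w = 12: √(64) = 8, while -w + 4 = -8 — extraneous.
  w = -3: √(49) = 7, while -w + 4 = 7 — valid.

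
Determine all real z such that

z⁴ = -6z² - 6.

No real solutions.

Let u = z². The equation becomes u² + 6u + 6 = 0.
By the quadratic formula, u = -3 + √(3) or u = -3 - √(3).
z² = -3 + √(3) < 0 has no real solution.
z² = -3 - √(3) < 0 has no real solution.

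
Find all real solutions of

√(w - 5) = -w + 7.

w = 6

Square both sides: w - 5 = (-w + 7)².
Expand and rearrange: w² - 15w + 54 = 0.
Solving gives w = 9 or w = 6.
Check each candidate in the original equation:
  w = 9: √(4) = 2, while -w + 7 = -2 — extraneous.
  w = 6: √(1) = 1, while -w + 7 = 1 — valid.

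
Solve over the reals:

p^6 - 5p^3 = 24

p = -1.4422 or p = 2

Let u = p^3. The equation becomes u^2 - 5u - 24 = 0.
Factor: (u - 8)(u + 3) = 0, so u = 8 or u = -3.
p^3 = 8 gives p = 2.
p^3 = -3 gives p = -(3)^(1/3) ~= -1.4422.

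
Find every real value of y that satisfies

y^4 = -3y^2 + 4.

Let u = y^2. The equation becomes u^2 + 3u - 4 = 0.
Factor: (u - 1)(u + 4) = 0, so u = 1 or u = -4.
y^2 = 1 gives y = +/-1.
y^2 = -4 < 0 has no real solution.

y = -1 or y = 1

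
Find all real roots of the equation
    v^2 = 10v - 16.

Bring every term to one side: v^2 - 10v + 16 = 0.
Factor: (v - 2)(v - 8) = 0.
So v = 2 or v = 8.

v = 2 or v = 8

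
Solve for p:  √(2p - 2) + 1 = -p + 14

p = 9

Isolate the radical: √(2p - 2) = -p + 13.
Square both sides: 2p - 2 = (-p + 13)².
Expand and rearrange: p² - 28p + 171 = 0.
Solving gives p = 19 or p = 9.
Check each candidate in the original equation:
  p = 19: √(36) = 6, while -p + 13 = -6 — extraneous.
  p = 9: √(16) = 4, while -p + 13 = 4 — valid.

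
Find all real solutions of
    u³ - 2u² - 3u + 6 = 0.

u = -1.7321 or u = 1.7321 or u = 2

Possible rational roots are divisors of 6. Testing u = 2 gives 0, so (u - 2) is a factor.
Divide: u³ - 2u² - 3u + 6 = (u - 2)(u² - 3).
Apply the quadratic formula to u² - 3 = 0: u = (0 ± √12)/2, i.e. u ≈ 1.7321 or u ≈ -1.7321.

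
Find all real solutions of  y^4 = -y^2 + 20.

Let u = y^2. The equation becomes u^2 + u - 20 = 0.
Factor: (u + 5)(u - 4) = 0, so u = -5 or u = 4.
y^2 = -5 < 0 has no real solution.
y^2 = 4 gives y = +/-2.

y = -2 or y = 2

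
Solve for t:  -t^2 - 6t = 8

t = -4 or t = -2

Bring every term to one side: -t^2 - 6t - 8 = 0.
Factor: -1(t + 4)(t + 2) = 0.
So t = -4 or t = -2.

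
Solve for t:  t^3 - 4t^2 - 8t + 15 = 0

Possible rational roots are divisors of 15. Testing t = 5 gives 0, so (t - 5) is a factor.
Divide: t^3 - 4t^2 - 8t + 15 = (t - 5)(t^2 + t - 3).
Apply the quadratic formula to t^2 + t - 3 = 0: t = (-1 +/- sqrt(13))/2, i.e. t ~= 1.3028 or t ~= -2.3028.

t = -2.3028 or t = 1.3028 or t = 5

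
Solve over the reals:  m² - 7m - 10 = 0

m = -1.217 or m = 8.217

Discriminant: (-7)² − 4·1·(-10) = 89.
Quadratic formula: m = (7 ± √89) / 2.
So m = 7/2 + √(89)/2 ≈ 8.217 or m = 7/2 - √(89)/2 ≈ -1.217.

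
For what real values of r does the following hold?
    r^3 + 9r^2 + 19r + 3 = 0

r = -5.8284 or r = -3 or r = -0.1716

Possible rational roots are divisors of 3. Testing r = -3 gives 0, so (r + 3) is a factor.
Divide: r^3 + 9r^2 + 19r + 3 = (r + 3)(r^2 + 6r + 1).
Apply the quadratic formula to r^2 + 6r + 1 = 0: r = (-6 +/- sqrt(32))/2, i.e. r ~= -0.1716 or r ~= -5.8284.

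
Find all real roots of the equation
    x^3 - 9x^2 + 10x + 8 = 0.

Possible rational roots are divisors of 8. Testing x = 2 gives 0, so (x - 2) is a factor.
Divide: x^3 - 9x^2 + 10x + 8 = (x - 2)(x^2 - 7x - 4).
Apply the quadratic formula to x^2 - 7x - 4 = 0: x = (7 +/- sqrt(65))/2, i.e. x ~= 7.5311 or x ~= -0.5311.

x = -0.5311 or x = 2 or x = 7.5311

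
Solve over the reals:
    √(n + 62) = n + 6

Square both sides: n + 62 = (n + 6)².
Expand and rearrange: n² + 11n - 26 = 0.
Solving gives n = 2 or n = -13.
Check each candidate in the original equation:
  n = 2: √(64) = 8, while n + 6 = 8 — valid.
  n = -13: √(49) = 7, while n + 6 = -7 — extraneous.

n = 2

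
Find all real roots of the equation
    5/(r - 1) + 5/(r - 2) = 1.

r = 1.4751 or r = 11.5249

Multiply both sides by (r - 1)(r - 2):
5(r - 2) + 5(r - 1) = (r - 1)(r - 2).
Expand and collect terms: r² - 13r + 17 = 0.
By the quadratic formula, r = (13 ± √101) / 2, so r ≈ 11.5249 or r ≈ 1.4751.
Neither value makes a denominator zero (r ≠ 1, r ≠ 2), so both are valid.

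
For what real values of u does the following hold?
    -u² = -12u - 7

u = -0.5574 or u = 12.5574

Rearrange to standard form: -u² + 12u + 7 = 0.
Discriminant: (12)² − 4·(-1)·7 = 172.
Quadratic formula: u = (-12 ± √172) / (-2).
So u = 6 - √(43) ≈ -0.5574 or u = 6 + √(43) ≈ 12.5574.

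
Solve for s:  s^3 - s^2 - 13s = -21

s = -3.8284 or s = 1.8284 or s = 3

Rearrange: s^3 - s^2 - 13s + 21 = 0.
Possible rational roots are divisors of 21. Testing s = 3 gives 0, so (s - 3) is a factor.
Divide: s^3 - s^2 - 13s + 21 = (s - 3)(s^2 + 2s - 7).
Apply the quadratic formula to s^2 + 2s - 7 = 0: s = (-2 +/- sqrt(32))/2, i.e. s ~= 1.8284 or s ~= -3.8284.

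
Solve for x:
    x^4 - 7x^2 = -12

x = -2 or x = -1.7321 or x = 1.7321 or x = 2

Let u = x^2. The equation becomes u^2 - 7u + 12 = 0.
Factor: (u - 3)(u - 4) = 0, so u = 3 or u = 4.
x^2 = 3 gives x = +/-sqrt(3) ~= +/-1.7321.
x^2 = 4 gives x = +/-2.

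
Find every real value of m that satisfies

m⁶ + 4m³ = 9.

Let u = m³. The equation becomes u² + 4u - 9 = 0.
By the quadratic formula, u = -2 + √(13) or u = -√(13) - 2.
m³ = -2 + √(13) gives m = ∛(-2 + √(13)) ≈ 1.171.
m³ = -√(13) - 2 gives m = -∛(2 + √(13)) ≈ -1.7764.

m = -1.7764 or m = 1.171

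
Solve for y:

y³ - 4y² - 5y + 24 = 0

y = -2.3723 or y = 3 or y = 3.3723

Possible rational roots are divisors of 24. Testing y = 3 gives 0, so (y - 3) is a factor.
Divide: y³ - 4y² - 5y + 24 = (y - 3)(y² - y - 8).
Apply the quadratic formula to y² - y - 8 = 0: y = (1 ± √33)/2, i.e. y ≈ 3.3723 or y ≈ -2.3723.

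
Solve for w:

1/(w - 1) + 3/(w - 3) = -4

Multiply both sides by (w - 1)(w - 3):
(w - 3) + 3(w - 1) = -4(w - 1)(w - 3).
Expand and collect terms: -4w² + 12w - 6 = 0.
By the quadratic formula, w = (-12 ± √48) / -8, so w ≈ 0.634 or w ≈ 2.366.
Neither value makes a denominator zero (w ≠ 1, w ≠ 3), so both are valid.

w = 0.634 or w = 2.366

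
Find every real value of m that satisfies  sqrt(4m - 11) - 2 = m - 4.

m = 3 or m = 5

Isolate the radical: sqrt(4m - 11) = m - 2.
Square both sides: 4m - 11 = (m - 2)^2.
Expand and rearrange: m^2 - 8m + 15 = 0.
Solving gives m = 5 or m = 3.
Check each candidate in the original equation:
  m = 5: sqrt(9) = 3, while m - 2 = 3 — valid.
  m = 3: sqrt(1) = 1, while m - 2 = 1 — valid.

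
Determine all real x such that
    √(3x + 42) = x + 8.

x = -2

Square both sides: 3x + 42 = (x + 8)².
Expand and rearrange: x² + 13x + 22 = 0.
Solving gives x = -2 or x = -11.
Check each candidate in the original equation:
  x = -2: √(36) = 6, while x + 8 = 6 — valid.
  x = -11: √(9) = 3, while x + 8 = -3 — extraneous.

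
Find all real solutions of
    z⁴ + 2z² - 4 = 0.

Let u = z². The equation becomes u² + 2u - 4 = 0.
By the quadratic formula, u = -1 + √(5) or u = -√(5) - 1.
z² = -1 + √(5) gives z = ±√(-1 + √(5)) ≈ ±1.1118.
z² = -√(5) - 1 < 0 has no real solution.

z = -1.1118 or z = 1.1118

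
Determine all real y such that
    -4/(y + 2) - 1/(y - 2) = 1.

y = -6.5311 or y = 1.5311

Multiply both sides by (y + 2)(y - 2):
-4(y - 2) - (y + 2) = (y + 2)(y - 2).
Expand and collect terms: y² + 5y - 10 = 0.
By the quadratic formula, y = (-5 ± √65) / 2, so y ≈ 1.5311 or y ≈ -6.5311.
Neither value makes a denominator zero (y ≠ -2, y ≠ 2), so both are valid.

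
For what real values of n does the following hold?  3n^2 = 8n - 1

Rearrange to standard form: 3n^2 - 8n + 1 = 0.
Discriminant: (-8)^2 - 4*3*1 = 52.
Quadratic formula: n = (8 +/- sqrt(52)) / 6.
So n = sqrt(13)/3 + 4/3 ~= 2.5352 or n = 4/3 - sqrt(13)/3 ~= 0.1315.

n = 0.1315 or n = 2.5352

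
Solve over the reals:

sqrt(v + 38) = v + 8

v = -2

Square both sides: v + 38 = (v + 8)^2.
Expand and rearrange: v^2 + 15v + 26 = 0.
Solving gives v = -2 or v = -13.
Check each candidate in the original equation:
  v = -2: sqrt(36) = 6, while v + 8 = 6 — valid.
  v = -13: sqrt(25) = 5, while v + 8 = -5 — extraneous.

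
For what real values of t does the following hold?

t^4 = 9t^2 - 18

t = -2.4495 or t = -1.7321 or t = 1.7321 or t = 2.4495

Let u = t^2. The equation becomes u^2 - 9u + 18 = 0.
Factor: (u - 6)(u - 3) = 0, so u = 6 or u = 3.
t^2 = 6 gives t = +/-sqrt(6) ~= +/-2.4495.
t^2 = 3 gives t = +/-sqrt(3) ~= +/-1.7321.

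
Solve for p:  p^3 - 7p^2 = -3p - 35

Rearrange: p^3 - 7p^2 + 3p + 35 = 0.
Possible rational roots are divisors of 35. Testing p = 5 gives 0, so (p - 5) is a factor.
Divide: p^3 - 7p^2 + 3p + 35 = (p - 5)(p^2 - 2p - 7).
Apply the quadratic formula to p^2 - 2p - 7 = 0: p = (2 +/- sqrt(32))/2, i.e. p ~= 3.8284 or p ~= -1.8284.

p = -1.8284 or p = 3.8284 or p = 5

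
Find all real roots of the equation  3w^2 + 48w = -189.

Bring every term to one side: 3w^2 + 48w + 189 = 0.
Factor: 3(w + 7)(w + 9) = 0.
So w = -7 or w = -9.

w = -9 or w = -7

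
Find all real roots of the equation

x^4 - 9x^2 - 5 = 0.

Let u = x^2. The equation becomes u^2 - 9u - 5 = 0.
By the quadratic formula, u = 9/2 + sqrt(101)/2 or u = 9/2 - sqrt(101)/2.
x^2 = 9/2 + sqrt(101)/2 gives x = +/-sqrt(9/2 + sqrt(101)/2) ~= +/-3.0862.
x^2 = 9/2 - sqrt(101)/2 < 0 has no real solution.

x = -3.0862 or x = 3.0862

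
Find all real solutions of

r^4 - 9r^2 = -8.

r = -2.8284 or r = -1 or r = 1 or r = 2.8284

Let u = r^2. The equation becomes u^2 - 9u + 8 = 0.
Factor: (u - 8)(u - 1) = 0, so u = 8 or u = 1.
r^2 = 8 gives r = +/-2*sqrt(2) ~= +/-2.8284.
r^2 = 1 gives r = +/-1.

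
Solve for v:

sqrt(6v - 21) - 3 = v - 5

v = 5

Isolate the radical: sqrt(6v - 21) = v - 2.
Square both sides: 6v - 21 = (v - 2)^2.
Expand and rearrange: v^2 - 10v + 25 = 0.
This gives the repeated root v = 5.
Check in the original equation:
  v = 5: sqrt(9) = 3, while v - 2 = 3 — valid.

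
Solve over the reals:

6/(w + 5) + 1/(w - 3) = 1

Multiply both sides by (w + 5)(w - 3):
6(w - 3) + (w + 5) = (w + 5)(w - 3).
Expand and collect terms: w^2 - 5w - 2 = 0.
By the quadratic formula, w = (5 +/- sqrt(33)) / 2, so w ~= 5.3723 or w ~= -0.3723.
Neither value makes a denominator zero (w != -5, w != 3), so both are valid.

w = -0.3723 or w = 5.3723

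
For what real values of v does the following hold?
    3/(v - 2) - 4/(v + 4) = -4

v = -2.8155 or v = 1.0655

Multiply both sides by (v - 2)(v + 4):
3(v + 4) - 4(v - 2) = -4(v - 2)(v + 4).
Expand and collect terms: -4v² - 7v + 12 = 0.
By the quadratic formula, v = (7 ± √241) / -8, so v ≈ -2.8155 or v ≈ 1.0655.
Neither value makes a denominator zero (v ≠ 2, v ≠ -4), so both are valid.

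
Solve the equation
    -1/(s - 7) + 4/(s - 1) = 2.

s = 3.3139 or s = 6.1861

Multiply both sides by (s - 7)(s - 1):
-(s - 1) + 4(s - 7) = 2(s - 7)(s - 1).
Expand and collect terms: 2s² - 19s + 41 = 0.
By the quadratic formula, s = (19 ± √33) / 4, so s ≈ 6.1861 or s ≈ 3.3139.
Neither value makes a denominator zero (s ≠ 7, s ≠ 1), so both are valid.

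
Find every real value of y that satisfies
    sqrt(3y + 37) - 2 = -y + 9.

Isolate the radical: sqrt(3y + 37) = -y + 11.
Square both sides: 3y + 37 = (-y + 11)^2.
Expand and rearrange: y^2 - 25y + 84 = 0.
Solving gives y = 21 or y = 4.
Check each candidate in the original equation:
  y = 21: sqrt(100) = 10, while -y + 11 = -10 — extraneous.
  y = 4: sqrt(49) = 7, while -y + 11 = 7 — valid.

y = 4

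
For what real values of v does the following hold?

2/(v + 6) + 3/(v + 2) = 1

v = -5 or v = 2

Multiply both sides by (v + 6)(v + 2):
2(v + 2) + 3(v + 6) = (v + 6)(v + 2).
Expand and collect terms: v² + 3v - 10 = 0.
Factor or apply the quadratic formula: v = 2 or v = -5.
Neither value makes a denominator zero (v ≠ -6, v ≠ -2), so both are valid.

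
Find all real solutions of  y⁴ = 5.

y = -1.4953 or y = 1.4953

Let u = y². The equation becomes u² - 5 = 0.
By the quadratic formula, u = √(5) or u = -√(5).
y² = √(5) gives y = ±5^(1/4) ≈ ±1.4953.
y² = -√(5) < 0 has no real solution.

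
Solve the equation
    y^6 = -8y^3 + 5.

y = -2.0474 or y = 0.8352

Let u = y^3. The equation becomes u^2 + 8u - 5 = 0.
By the quadratic formula, u = -4 + sqrt(21) or u = -sqrt(21) - 4.
y^3 = -4 + sqrt(21) gives y = (-4 + sqrt(21))^(1/3) ~= 0.8352.
y^3 = -sqrt(21) - 4 gives y = -(4 + sqrt(21))^(1/3) ~= -2.0474.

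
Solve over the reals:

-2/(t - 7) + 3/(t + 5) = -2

Multiply both sides by (t - 7)(t + 5):
-2(t + 5) + 3(t - 7) = -2(t - 7)(t + 5).
Expand and collect terms: -2t² + 3t + 101 = 0.
By the quadratic formula, t = (-3 ± √817) / -4, so t ≈ -6.3958 or t ≈ 7.8958.
Neither value makes a denominator zero (t ≠ 7, t ≠ -5), so both are valid.

t = -6.3958 or t = 7.8958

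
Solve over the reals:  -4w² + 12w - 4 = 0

w = 0.382 or w = 2.618

Discriminant: (12)² − 4·(-4)·(-4) = 80.
Quadratic formula: w = (-12 ± √80) / (-8).
So w = 3/2 - √(5)/2 ≈ 0.382 or w = √(5)/2 + 3/2 ≈ 2.618.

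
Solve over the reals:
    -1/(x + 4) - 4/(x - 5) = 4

Multiply both sides by (x + 4)(x - 5):
-(x - 5) - 4(x + 4) = 4(x + 4)(x - 5).
Expand and collect terms: 4x² + x - 69 = 0.
By the quadratic formula, x = (-1 ± √1105) / 8, so x ≈ 4.0302 or x ≈ -4.2802.
Neither value makes a denominator zero (x ≠ -4, x ≠ 5), so both are valid.

x = -4.2802 or x = 4.0302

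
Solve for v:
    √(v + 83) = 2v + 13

v = -2

Square both sides: v + 83 = (2v + 13)².
Expand and rearrange: 4v² + 51v + 86 = 0.
Solving gives v = -2 or v = -10.75.
Check each candidate in the original equation:
  v = -2: √(81) = 9, while 2v + 13 = 9 — valid.
  v = -10.75: √(72.25) = 8.5, while 2v + 13 = -8.5 — extraneous.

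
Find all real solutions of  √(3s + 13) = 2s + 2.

s = 1

Square both sides: 3s + 13 = (2s + 2)².
Expand and rearrange: 4s² + 5s - 9 = 0.
Solving gives s = 1 or s = -2.25.
Check each candidate in the original equation:
  s = 1: √(16) = 4, while 2s + 2 = 4 — valid.
  s = -2.25: √(6.25) = 2.5, while 2s + 2 = -2.5 — extraneous.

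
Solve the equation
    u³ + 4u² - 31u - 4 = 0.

Possible rational roots are divisors of -4. Testing u = 4 gives 0, so (u - 4) is a factor.
Divide: u³ + 4u² - 31u - 4 = (u - 4)(u² + 8u + 1).
Apply the quadratic formula to u² + 8u + 1 = 0: u = (-8 ± √60)/2, i.e. u ≈ -0.127 or u ≈ -7.873.

u = -7.873 or u = -0.127 or u = 4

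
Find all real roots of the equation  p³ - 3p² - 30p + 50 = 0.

p = -5 or p = 1.5505 or p = 6.4495

Possible rational roots are divisors of 50. Testing p = -5 gives 0, so (p + 5) is a factor.
Divide: p³ - 3p² - 30p + 50 = (p + 5)(p² - 8p + 10).
Apply the quadratic formula to p² - 8p + 10 = 0: p = (8 ± √24)/2, i.e. p ≈ 6.4495 or p ≈ 1.5505.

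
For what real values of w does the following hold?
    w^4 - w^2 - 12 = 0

w = -2 or w = 2

Let u = w^2. The equation becomes u^2 - u - 12 = 0.
Factor: (u + 3)(u - 4) = 0, so u = -3 or u = 4.
w^2 = -3 < 0 has no real solution.
w^2 = 4 gives w = +/-2.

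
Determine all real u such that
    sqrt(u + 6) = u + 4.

u = -2

Square both sides: u + 6 = (u + 4)^2.
Expand and rearrange: u^2 + 7u + 10 = 0.
Solving gives u = -2 or u = -5.
Check each candidate in the original equation:
  u = -2: sqrt(4) = 2, while u + 4 = 2 — valid.
  u = -5: sqrt(1) = 1, while u + 4 = -1 — extraneous.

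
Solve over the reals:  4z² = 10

z = -1.5811 or z = 1.5811

Rearrange to standard form: 4z² - 10 = 0.
Discriminant: (0)² − 4·4·(-10) = 160.
Quadratic formula: z = (0 ± √160) / 8.
So z = √(10)/2 ≈ 1.5811 or z = -√(10)/2 ≈ -1.5811.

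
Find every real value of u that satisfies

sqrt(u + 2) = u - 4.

Square both sides: u + 2 = (u - 4)^2.
Expand and rearrange: u^2 - 9u + 14 = 0.
Solving gives u = 7 or u = 2.
Check each candidate in the original equation:
  u = 7: sqrt(9) = 3, while u - 4 = 3 — valid.
  u = 2: sqrt(4) = 2, while u - 4 = -2 — extraneous.

u = 7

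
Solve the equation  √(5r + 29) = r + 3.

Square both sides: 5r + 29 = (r + 3)².
Expand and rearrange: r² + r - 20 = 0.
Solving gives r = 4 or r = -5.
Check each candidate in the original equation:
  r = 4: √(49) = 7, while r + 3 = 7 — valid.
  r = -5: √(4) = 2, while r + 3 = -2 — extraneous.

r = 4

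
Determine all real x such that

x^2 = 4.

x = -2 or x = 2

Bring every term to one side: x^2 - 4 = 0.
Factor: (x + 2)(x - 2) = 0.
So x = -2 or x = 2.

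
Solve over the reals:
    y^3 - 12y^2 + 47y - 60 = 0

Possible rational roots are divisors of -60. Testing y = 5 gives 0, so (y - 5) is a factor.
Divide: y^3 - 12y^2 + 47y - 60 = (y - 5)(y^2 - 7y + 12).
Factor the quadratic: y = 4 or y = 3.

y = 3 or y = 4 or y = 5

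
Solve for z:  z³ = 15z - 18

Rearrange: z³ - 15z + 18 = 0.
Possible rational roots are divisors of 18. Testing z = 3 gives 0, so (z - 3) is a factor.
Divide: z³ - 15z + 18 = (z - 3)(z² + 3z - 6).
Apply the quadratic formula to z² + 3z - 6 = 0: z = (-3 ± √33)/2, i.e. z ≈ 1.3723 or z ≈ -4.3723.

z = -4.3723 or z = 1.3723 or z = 3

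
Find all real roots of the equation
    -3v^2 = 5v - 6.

v = -2.4748 or v = 0.8081

Rearrange to standard form: -3v^2 - 5v + 6 = 0.
Discriminant: (-5)^2 - 4*(-3)*6 = 97.
Quadratic formula: v = (5 +/- sqrt(97)) / (-6).
So v = -sqrt(97)/6 - 5/6 ~= -2.4748 or v = -5/6 + sqrt(97)/6 ~= 0.8081.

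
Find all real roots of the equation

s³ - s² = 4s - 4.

Rearrange: s³ - s² - 4s + 4 = 0.
Possible rational roots are divisors of 4. Testing s = 1 gives 0, so (s - 1) is a factor.
Divide: s³ - s² - 4s + 4 = (s - 1)(s² - 4).
Factor the quadratic: s = 2 or s = -2.

s = -2 or s = 1 or s = 2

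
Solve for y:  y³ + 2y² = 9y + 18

y = -3 or y = -2 or y = 3

Rearrange: y³ + 2y² - 9y - 18 = 0.
Possible rational roots are divisors of -18. Testing y = -2 gives 0, so (y + 2) is a factor.
Divide: y³ + 2y² - 9y - 18 = (y + 2)(y² - 9).
Factor the quadratic: y = 3 or y = -3.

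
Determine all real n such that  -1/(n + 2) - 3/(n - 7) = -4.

Multiply both sides by (n + 2)(n - 7):
-(n - 7) - 3(n + 2) = -4(n + 2)(n - 7).
Expand and collect terms: -4n² + 24n + 55 = 0.
By the quadratic formula, n = (-24 ± √1456) / -8, so n ≈ -1.7697 or n ≈ 7.7697.
Neither value makes a denominator zero (n ≠ -2, n ≠ 7), so both are valid.

n = -1.7697 or n = 7.7697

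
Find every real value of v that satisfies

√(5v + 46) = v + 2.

v = 7

Square both sides: 5v + 46 = (v + 2)².
Expand and rearrange: v² - v - 42 = 0.
Solving gives v = 7 or v = -6.
Check each candidate in the original equation:
  v = 7: √(81) = 9, while v + 2 = 9 — valid.
  v = -6: √(16) = 4, while v + 2 = -4 — extraneous.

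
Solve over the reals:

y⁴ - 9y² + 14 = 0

y = -2.6458 or y = -1.4142 or y = 1.4142 or y = 2.6458

Let u = y². The equation becomes u² - 9u + 14 = 0.
Factor: (u - 2)(u - 7) = 0, so u = 2 or u = 7.
y² = 2 gives y = ±√(2) ≈ ±1.4142.
y² = 7 gives y = ±√(7) ≈ ±2.6458.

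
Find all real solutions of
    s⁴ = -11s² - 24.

Let u = s². The equation becomes u² + 11u + 24 = 0.
Factor: (u + 3)(u + 8) = 0, so u = -3 or u = -8.
s² = -3 < 0 has no real solution.
s² = -8 < 0 has no real solution.

No real solutions.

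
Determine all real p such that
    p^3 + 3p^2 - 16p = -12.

p = -6 or p = 1 or p = 2

Rearrange: p^3 + 3p^2 - 16p + 12 = 0.
Possible rational roots are divisors of 12. Testing p = 1 gives 0, so (p - 1) is a factor.
Divide: p^3 + 3p^2 - 16p + 12 = (p - 1)(p^2 + 4p - 12).
Factor the quadratic: p = 2 or p = -6.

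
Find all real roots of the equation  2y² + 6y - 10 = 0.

y = -4.1926 or y = 1.1926

Discriminant: (6)² − 4·2·(-10) = 116.
Quadratic formula: y = (-6 ± √116) / 4.
So y = -3/2 + √(29)/2 ≈ 1.1926 or y = -√(29)/2 - 3/2 ≈ -4.1926.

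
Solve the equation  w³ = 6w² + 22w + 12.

w = -2 or w = -0.6904 or w = 8.6904

Rearrange: w³ - 6w² - 22w - 12 = 0.
Possible rational roots are divisors of -12. Testing w = -2 gives 0, so (w + 2) is a factor.
Divide: w³ - 6w² - 22w - 12 = (w + 2)(w² - 8w - 6).
Apply the quadratic formula to w² - 8w - 6 = 0: w = (8 ± √88)/2, i.e. w ≈ 8.6904 or w ≈ -0.6904.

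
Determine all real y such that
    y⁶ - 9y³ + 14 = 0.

Let u = y³. The equation becomes u² - 9u + 14 = 0.
Factor: (u - 7)(u - 2) = 0, so u = 7 or u = 2.
y³ = 7 gives y = ∛(7) ≈ 1.9129.
y³ = 2 gives y = ∛(2) ≈ 1.2599.

y = 1.2599 or y = 1.9129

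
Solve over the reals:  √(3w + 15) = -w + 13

Square both sides: 3w + 15 = (-w + 13)².
Expand and rearrange: w² - 29w + 154 = 0.
Solving gives w = 22 or w = 7.
Check each candidate in the original equation:
  w = 22: √(81) = 9, while -w + 13 = -9 — extraneous.
  w = 7: √(36) = 6, while -w + 13 = 6 — valid.

w = 7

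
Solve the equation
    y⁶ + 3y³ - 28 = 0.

Let u = y³. The equation becomes u² + 3u - 28 = 0.
Factor: (u - 4)(u + 7) = 0, so u = 4 or u = -7.
y³ = 4 gives y = ∛(4) ≈ 1.5874.
y³ = -7 gives y = -∛(7) ≈ -1.9129.

y = -1.9129 or y = 1.5874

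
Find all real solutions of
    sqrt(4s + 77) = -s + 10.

s = 1

Square both sides: 4s + 77 = (-s + 10)^2.
Expand and rearrange: s^2 - 24s + 23 = 0.
Solving gives s = 23 or s = 1.
Check each candidate in the original equation:
  s = 23: sqrt(169) = 13, while -s + 10 = -13 — extraneous.
  s = 1: sqrt(81) = 9, while -s + 10 = 9 — valid.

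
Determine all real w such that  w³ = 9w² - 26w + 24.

w = 2 or w = 3 or w = 4

Rearrange: w³ - 9w² + 26w - 24 = 0.
Possible rational roots are divisors of -24. Testing w = 2 gives 0, so (w - 2) is a factor.
Divide: w³ - 9w² + 26w - 24 = (w - 2)(w² - 7w + 12).
Factor the quadratic: w = 4 or w = 3.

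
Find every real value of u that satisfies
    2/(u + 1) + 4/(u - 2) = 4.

u = -0.6375 or u = 3.1375

Multiply both sides by (u + 1)(u - 2):
2(u - 2) + 4(u + 1) = 4(u + 1)(u - 2).
Expand and collect terms: 4u² - 10u - 8 = 0.
By the quadratic formula, u = (10 ± √228) / 8, so u ≈ 3.1375 or u ≈ -0.6375.
Neither value makes a denominator zero (u ≠ -1, u ≠ 2), so both are valid.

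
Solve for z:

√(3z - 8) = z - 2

z = 3 or z = 4

Square both sides: 3z - 8 = (z - 2)².
Expand and rearrange: z² - 7z + 12 = 0.
Solving gives z = 4 or z = 3.
Check each candidate in the original equation:
  z = 4: √(4) = 2, while z - 2 = 2 — valid.
  z = 3: √(1) = 1, while z - 2 = 1 — valid.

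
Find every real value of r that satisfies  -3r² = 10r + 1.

r = -3.2301 or r = -0.1032

Rearrange to standard form: -3r² - 10r - 1 = 0.
Discriminant: (-10)² − 4·(-3)·(-1) = 88.
Quadratic formula: r = (10 ± √88) / (-6).
So r = -5/3 - √(22)/3 ≈ -3.2301 or r = -5/3 + √(22)/3 ≈ -0.1032.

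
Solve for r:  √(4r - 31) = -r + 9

Square both sides: 4r - 31 = (-r + 9)².
Expand and rearrange: r² - 22r + 112 = 0.
Solving gives r = 14 or r = 8.
Check each candidate in the original equation:
  r = 14: √(25) = 5, while -r + 9 = -5 — extraneous.
  r = 8: √(1) = 1, while -r + 9 = 1 — valid.

r = 8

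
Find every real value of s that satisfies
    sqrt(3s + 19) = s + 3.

s = 2

Square both sides: 3s + 19 = (s + 3)^2.
Expand and rearrange: s^2 + 3s - 10 = 0.
Solving gives s = 2 or s = -5.
Check each candidate in the original equation:
  s = 2: sqrt(25) = 5, while s + 3 = 5 — valid.
  s = -5: sqrt(4) = 2, while s + 3 = -2 — extraneous.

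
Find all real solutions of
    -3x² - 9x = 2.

x = -2.7583 or x = -0.2417

Rearrange to standard form: -3x² - 9x - 2 = 0.
Discriminant: (-9)² − 4·(-3)·(-2) = 57.
Quadratic formula: x = (9 ± √57) / (-6).
So x = -3/2 - √(57)/6 ≈ -2.7583 or x = -3/2 + √(57)/6 ≈ -0.2417.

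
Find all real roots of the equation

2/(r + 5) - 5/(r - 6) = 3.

Multiply both sides by (r + 5)(r - 6):
2(r - 6) - 5(r + 5) = 3(r + 5)(r - 6).
Expand and collect terms: 3r^2 - 53 = 0.
By the quadratic formula, r = (0 +/- sqrt(636)) / 6, so r ~= 4.2032 or r ~= -4.2032.
Neither value makes a denominator zero (r != -5, r != 6), so both are valid.

r = -4.2032 or r = 4.2032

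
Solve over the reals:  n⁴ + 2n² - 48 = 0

Let u = n². The equation becomes u² + 2u - 48 = 0.
Factor: (u - 6)(u + 8) = 0, so u = 6 or u = -8.
n² = 6 gives n = ±√(6) ≈ ±2.4495.
n² = -8 < 0 has no real solution.

n = -2.4495 or n = 2.4495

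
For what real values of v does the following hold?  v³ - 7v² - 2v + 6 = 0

v = -1 or v = 0.8377 or v = 7.1623

Possible rational roots are divisors of 6. Testing v = -1 gives 0, so (v + 1) is a factor.
Divide: v³ - 7v² - 2v + 6 = (v + 1)(v² - 8v + 6).
Apply the quadratic formula to v² - 8v + 6 = 0: v = (8 ± √40)/2, i.e. v ≈ 7.1623 or v ≈ 0.8377.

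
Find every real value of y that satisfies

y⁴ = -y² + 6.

Let u = y². The equation becomes u² + u - 6 = 0.
Factor: (u - 2)(u + 3) = 0, so u = 2 or u = -3.
y² = 2 gives y = ±√(2) ≈ ±1.4142.
y² = -3 < 0 has no real solution.

y = -1.4142 or y = 1.4142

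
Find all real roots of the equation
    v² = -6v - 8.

v = -4 or v = -2

Bring every term to one side: v² + 6v + 8 = 0.
Factor: (v + 2)(v + 4) = 0.
So v = -2 or v = -4.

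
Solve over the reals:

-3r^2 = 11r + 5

Rearrange to standard form: -3r^2 - 11r - 5 = 0.
Discriminant: (-11)^2 - 4*(-3)*(-5) = 61.
Quadratic formula: r = (11 +/- sqrt(61)) / (-6).
So r = -11/6 - sqrt(61)/6 ~= -3.135 or r = -11/6 + sqrt(61)/6 ~= -0.5316.

r = -3.135 or r = -0.5316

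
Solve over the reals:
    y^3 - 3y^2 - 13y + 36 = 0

Possible rational roots are divisors of 36. Testing y = 4 gives 0, so (y - 4) is a factor.
Divide: y^3 - 3y^2 - 13y + 36 = (y - 4)(y^2 + y - 9).
Apply the quadratic formula to y^2 + y - 9 = 0: y = (-1 +/- sqrt(37))/2, i.e. y ~= 2.5414 or y ~= -3.5414.

y = -3.5414 or y = 2.5414 or y = 4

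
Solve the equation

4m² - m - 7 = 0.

Discriminant: (-1)² − 4·4·(-7) = 113.
Quadratic formula: m = (1 ± √113) / 8.
So m = 1/8 + √(113)/8 ≈ 1.4538 or m = 1/8 - √(113)/8 ≈ -1.2038.

m = -1.2038 or m = 1.4538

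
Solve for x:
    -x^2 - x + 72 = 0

Factor: -1(x - 8)(x + 9) = 0.
So x = 8 or x = -9.

x = -9 or x = 8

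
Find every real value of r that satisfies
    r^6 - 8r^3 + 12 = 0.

r = 1.2599 or r = 1.8171

Let u = r^3. The equation becomes u^2 - 8u + 12 = 0.
Factor: (u - 6)(u - 2) = 0, so u = 6 or u = 2.
r^3 = 6 gives r = (6)^(1/3) ~= 1.8171.
r^3 = 2 gives r = (2)^(1/3) ~= 1.2599.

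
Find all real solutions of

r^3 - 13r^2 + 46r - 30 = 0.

Possible rational roots are divisors of -30. Testing r = 5 gives 0, so (r - 5) is a factor.
Divide: r^3 - 13r^2 + 46r - 30 = (r - 5)(r^2 - 8r + 6).
Apply the quadratic formula to r^2 - 8r + 6 = 0: r = (8 +/- sqrt(40))/2, i.e. r ~= 7.1623 or r ~= 0.8377.

r = 0.8377 or r = 5 or r = 7.1623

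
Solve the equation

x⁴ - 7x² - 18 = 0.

x = -3 or x = 3

Let u = x². The equation becomes u² - 7u - 18 = 0.
Factor: (u - 9)(u + 2) = 0, so u = 9 or u = -2.
x² = 9 gives x = ±3.
x² = -2 < 0 has no real solution.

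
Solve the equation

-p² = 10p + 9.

p = -9 or p = -1

Bring every term to one side: -p² - 10p - 9 = 0.
Factor: -1(p + 9)(p + 1) = 0.
So p = -9 or p = -1.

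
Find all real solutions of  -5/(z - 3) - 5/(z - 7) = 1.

z = -5.3852 or z = 5.3852

Multiply both sides by (z - 3)(z - 7):
-5(z - 7) - 5(z - 3) = (z - 3)(z - 7).
Expand and collect terms: z^2 - 29 = 0.
By the quadratic formula, z = (0 +/- sqrt(116)) / 2, so z ~= 5.3852 or z ~= -5.3852.
Neither value makes a denominator zero (z != 3, z != 7), so both are valid.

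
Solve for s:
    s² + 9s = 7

Rearrange to standard form: s² + 9s - 7 = 0.
Discriminant: (9)² − 4·1·(-7) = 109.
Quadratic formula: s = (-9 ± √109) / 2.
So s = -9/2 + √(109)/2 ≈ 0.7202 or s = -√(109)/2 - 9/2 ≈ -9.7202.

s = -9.7202 or s = 0.7202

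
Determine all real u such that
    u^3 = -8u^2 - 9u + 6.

u = -6.4641 or u = -2 or u = 0.4641

Rearrange: u^3 + 8u^2 + 9u - 6 = 0.
Possible rational roots are divisors of -6. Testing u = -2 gives 0, so (u + 2) is a factor.
Divide: u^3 + 8u^2 + 9u - 6 = (u + 2)(u^2 + 6u - 3).
Apply the quadratic formula to u^2 + 6u - 3 = 0: u = (-6 +/- sqrt(48))/2, i.e. u ~= 0.4641 or u ~= -6.4641.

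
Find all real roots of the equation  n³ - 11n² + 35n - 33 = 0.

n = 1.7639 or n = 3 or n = 6.2361

Possible rational roots are divisors of -33. Testing n = 3 gives 0, so (n - 3) is a factor.
Divide: n³ - 11n² + 35n - 33 = (n - 3)(n² - 8n + 11).
Apply the quadratic formula to n² - 8n + 11 = 0: n = (8 ± √20)/2, i.e. n ≈ 6.2361 or n ≈ 1.7639.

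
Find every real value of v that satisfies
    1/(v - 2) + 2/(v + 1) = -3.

Multiply both sides by (v - 2)(v + 1):
(v + 1) + 2(v - 2) = -3(v - 2)(v + 1).
Expand and collect terms: -3v² + 9 = 0.
By the quadratic formula, v = (0 ± √108) / -6, so v ≈ -1.7321 or v ≈ 1.7321.
Neither value makes a denominator zero (v ≠ 2, v ≠ -1), so both are valid.

v = -1.7321 or v = 1.7321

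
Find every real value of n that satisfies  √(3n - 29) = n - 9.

n = 10 or n = 11

Square both sides: 3n - 29 = (n - 9)².
Expand and rearrange: n² - 21n + 110 = 0.
Solving gives n = 11 or n = 10.
Check each candidate in the original equation:
  n = 11: √(4) = 2, while n - 9 = 2 — valid.
  n = 10: √(1) = 1, while n - 9 = 1 — valid.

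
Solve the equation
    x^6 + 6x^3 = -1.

x = -1.7996 or x = -0.5557

Let u = x^3. The equation becomes u^2 + 6u + 1 = 0.
By the quadratic formula, u = -3 + 2*sqrt(2) or u = -3 - 2*sqrt(2).
x^3 = -3 + 2*sqrt(2) gives x = -(3 - 2*sqrt(2))^(1/3) ~= -0.5557.
x^3 = -3 - 2*sqrt(2) gives x = -(2*sqrt(2) + 3)^(1/3) ~= -1.7996.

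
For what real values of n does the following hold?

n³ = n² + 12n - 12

n = -3.4641 or n = 1 or n = 3.4641

Rearrange: n³ - n² - 12n + 12 = 0.
Possible rational roots are divisors of 12. Testing n = 1 gives 0, so (n - 1) is a factor.
Divide: n³ - n² - 12n + 12 = (n - 1)(n² - 12).
Apply the quadratic formula to n² - 12 = 0: n = (0 ± √48)/2, i.e. n ≈ 3.4641 or n ≈ -3.4641.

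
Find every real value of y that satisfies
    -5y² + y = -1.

y = -0.3583 or y = 0.5583

Rearrange to standard form: -5y² + y + 1 = 0.
Discriminant: (1)² − 4·(-5)·1 = 21.
Quadratic formula: y = (-1 ± √21) / (-10).
So y = 1/10 - √(21)/10 ≈ -0.3583 or y = 1/10 + √(21)/10 ≈ 0.5583.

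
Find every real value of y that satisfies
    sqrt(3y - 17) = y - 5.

Square both sides: 3y - 17 = (y - 5)^2.
Expand and rearrange: y^2 - 13y + 42 = 0.
Solving gives y = 7 or y = 6.
Check each candidate in the original equation:
  y = 7: sqrt(4) = 2, while y - 5 = 2 — valid.
  y = 6: sqrt(1) = 1, while y - 5 = 1 — valid.

y = 6 or y = 7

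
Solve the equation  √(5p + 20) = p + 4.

p = -4 or p = 1

Square both sides: 5p + 20 = (p + 4)².
Expand and rearrange: p² + 3p - 4 = 0.
Solving gives p = 1 or p = -4.
Check each candidate in the original equation:
  p = 1: √(25) = 5, while p + 4 = 5 — valid.
  p = -4: √(0) = 0, while p + 4 = 0 — valid.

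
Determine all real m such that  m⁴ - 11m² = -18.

Let u = m². The equation becomes u² - 11u + 18 = 0.
Factor: (u - 9)(u - 2) = 0, so u = 9 or u = 2.
m² = 9 gives m = ±3.
m² = 2 gives m = ±√(2) ≈ ±1.4142.

m = -3 or m = -1.4142 or m = 1.4142 or m = 3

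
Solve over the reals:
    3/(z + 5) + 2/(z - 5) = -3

Multiply both sides by (z + 5)(z - 5):
3(z - 5) + 2(z + 5) = -3(z + 5)(z - 5).
Expand and collect terms: -3z² - 5z + 80 = 0.
By the quadratic formula, z = (5 ± √985) / -6, so z ≈ -6.0641 or z ≈ 4.3975.
Neither value makes a denominator zero (z ≠ -5, z ≠ 5), so both are valid.

z = -6.0641 or z = 4.3975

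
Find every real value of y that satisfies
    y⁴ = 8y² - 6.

Let u = y². The equation becomes u² - 8u + 6 = 0.
By the quadratic formula, u = √(10) + 4 or u = 4 - √(10).
y² = √(10) + 4 gives y = ±√(√(10) + 4) ≈ ±2.6762.
y² = 4 - √(10) gives y = ±√(4 - √(10)) ≈ ±0.9153.

y = -2.6762 or y = -0.9153 or y = 0.9153 or y = 2.6762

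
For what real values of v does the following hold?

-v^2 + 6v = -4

Rearrange to standard form: -v^2 + 6v + 4 = 0.
Discriminant: (6)^2 - 4*(-1)*4 = 52.
Quadratic formula: v = (-6 +/- sqrt(52)) / (-2).
So v = 3 - sqrt(13) ~= -0.6056 or v = 3 + sqrt(13) ~= 6.6056.

v = -0.6056 or v = 6.6056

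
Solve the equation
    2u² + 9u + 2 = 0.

Discriminant: (9)² − 4·2·2 = 65.
Quadratic formula: u = (-9 ± √65) / 4.
So u = -9/4 + √(65)/4 ≈ -0.2344 or u = -9/4 - √(65)/4 ≈ -4.2656.

u = -4.2656 or u = -0.2344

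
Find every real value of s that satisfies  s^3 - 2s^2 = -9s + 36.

Rearrange: s^3 - 2s^2 + 9s - 36 = 0.
Possible rational roots are divisors of -36. Testing s = 3 gives 0, so (s - 3) is a factor.
Divide: s^3 - 2s^2 + 9s - 36 = (s - 3)(s^2 + s + 12).
The quadratic s^2 + s + 12 has discriminant -47 < 0, so no further real roots.

s = 3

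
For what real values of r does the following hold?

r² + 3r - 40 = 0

Factor: (r - 5)(r + 8) = 0.
So r = 5 or r = -8.

r = -8 or r = 5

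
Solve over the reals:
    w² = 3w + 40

Bring every term to one side: w² - 3w - 40 = 0.
Factor: (w + 5)(w - 8) = 0.
So w = -5 or w = 8.

w = -5 or w = 8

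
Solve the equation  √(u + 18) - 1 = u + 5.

Isolate the radical: √(u + 18) = u + 6.
Square both sides: u + 18 = (u + 6)².
Expand and rearrange: u² + 11u + 18 = 0.
Solving gives u = -2 or u = -9.
Check each candidate in the original equation:
  u = -2: √(16) = 4, while u + 6 = 4 — valid.
  u = -9: √(9) = 3, while u + 6 = -3 — extraneous.

u = -2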